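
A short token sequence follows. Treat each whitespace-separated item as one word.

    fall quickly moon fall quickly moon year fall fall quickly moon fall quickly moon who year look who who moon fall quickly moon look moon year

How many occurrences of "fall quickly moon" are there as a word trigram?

Scanning the 24 overlapping trigram windows for "fall quickly moon":
  position 1–3: fall quickly moon
  position 4–6: fall quickly moon
  position 9–11: fall quickly moon
  position 12–14: fall quickly moon
  position 21–23: fall quickly moon

5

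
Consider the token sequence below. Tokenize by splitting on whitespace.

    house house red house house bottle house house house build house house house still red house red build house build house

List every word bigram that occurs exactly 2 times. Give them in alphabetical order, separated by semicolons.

Bigram counts meeting the condition (exactly 2 times):
  house build: 2
  house red: 2
  red house: 2

house build; house red; red house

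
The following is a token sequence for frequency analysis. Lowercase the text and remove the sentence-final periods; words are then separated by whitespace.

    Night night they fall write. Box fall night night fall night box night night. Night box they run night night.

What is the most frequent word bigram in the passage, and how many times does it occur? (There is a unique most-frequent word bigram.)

Bigram frequencies (highest first):
  night night: 5
  fall night: 2
  night box: 2
  night they: 1
  they fall: 1
  fall write: 1
  … (7 more, each ≤ 1)

"night night", 5 times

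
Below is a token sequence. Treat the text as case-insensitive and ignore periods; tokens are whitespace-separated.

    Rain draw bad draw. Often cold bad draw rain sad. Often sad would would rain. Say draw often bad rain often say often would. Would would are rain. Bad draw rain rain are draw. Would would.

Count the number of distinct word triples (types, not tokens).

33

36 tokens → 34 trigram windows in total.
Repeated trigrams (each contributes count−1 duplicates):
  bad draw rain: 2
1 duplicate windows → 34 − 1 = 33 distinct.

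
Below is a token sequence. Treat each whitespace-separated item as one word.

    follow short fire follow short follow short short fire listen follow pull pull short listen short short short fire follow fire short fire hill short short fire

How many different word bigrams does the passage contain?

27 tokens → 26 bigram windows in total.
Repeated bigrams (each contributes count−1 duplicates):
  short fire: 5
  short short: 4
  follow short: 3
  fire follow: 2
10 duplicate windows → 26 − 10 = 16 distinct.

16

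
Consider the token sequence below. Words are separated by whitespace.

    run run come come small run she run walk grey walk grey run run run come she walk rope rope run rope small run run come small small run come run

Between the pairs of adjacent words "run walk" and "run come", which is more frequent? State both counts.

"run walk": 1 occurrence
"run come": 4 occurrences

"run come" (4 vs 1)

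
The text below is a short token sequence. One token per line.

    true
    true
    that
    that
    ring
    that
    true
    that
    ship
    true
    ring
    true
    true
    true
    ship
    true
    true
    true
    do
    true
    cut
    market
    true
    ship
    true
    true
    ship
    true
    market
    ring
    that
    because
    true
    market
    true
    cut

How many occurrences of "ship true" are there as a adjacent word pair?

Scanning the 35 overlapping bigram windows for "ship true":
  position 9–10: ship true
  position 15–16: ship true
  position 24–25: ship true
  position 27–28: ship true

4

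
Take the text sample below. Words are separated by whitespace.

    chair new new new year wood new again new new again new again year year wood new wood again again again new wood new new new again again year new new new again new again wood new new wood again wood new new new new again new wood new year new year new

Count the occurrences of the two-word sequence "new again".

Scanning the 52 overlapping bigram windows for "new again":
  position 7–8: new again
  position 10–11: new again
  position 12–13: new again
  position 26–27: new again
  position 32–33: new again
  position 34–35: new again
  position 45–46: new again

7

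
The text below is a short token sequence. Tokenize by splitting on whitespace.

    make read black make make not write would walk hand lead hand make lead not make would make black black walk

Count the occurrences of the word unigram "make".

Scanning the 21 tokens for "make":
  position 1: make
  position 4: make
  position 5: make
  position 13: make
  position 16: make
  position 18: make

6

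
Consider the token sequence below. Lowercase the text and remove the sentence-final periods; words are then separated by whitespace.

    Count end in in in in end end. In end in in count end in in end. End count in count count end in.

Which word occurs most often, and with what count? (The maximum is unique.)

Unigram frequencies (highest first):
  in: 11
  end: 8
  count: 5

"in", 11 times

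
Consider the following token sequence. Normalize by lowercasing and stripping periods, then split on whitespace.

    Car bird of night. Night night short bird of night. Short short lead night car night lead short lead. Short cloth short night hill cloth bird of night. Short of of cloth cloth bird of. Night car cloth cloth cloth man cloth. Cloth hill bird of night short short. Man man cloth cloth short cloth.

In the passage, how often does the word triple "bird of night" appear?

Scanning the 53 overlapping trigram windows for "bird of night":
  position 2–4: bird of night
  position 8–10: bird of night
  position 26–28: bird of night
  position 34–36: bird of night
  position 45–47: bird of night

5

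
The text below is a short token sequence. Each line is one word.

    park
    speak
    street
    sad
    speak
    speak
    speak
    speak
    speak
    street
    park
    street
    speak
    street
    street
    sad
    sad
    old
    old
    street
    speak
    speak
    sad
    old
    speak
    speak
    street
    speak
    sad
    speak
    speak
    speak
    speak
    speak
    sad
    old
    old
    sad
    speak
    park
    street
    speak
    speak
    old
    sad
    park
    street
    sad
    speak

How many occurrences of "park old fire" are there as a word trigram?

0

Scanning the 47 overlapping trigram windows for "park old fire":
  (none found)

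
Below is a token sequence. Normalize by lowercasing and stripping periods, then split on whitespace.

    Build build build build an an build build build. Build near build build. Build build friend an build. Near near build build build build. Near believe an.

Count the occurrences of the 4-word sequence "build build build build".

4

Scanning the 24 overlapping 4-gram windows for "build build build build":
  position 1–4: build build build build
  position 7–10: build build build build
  position 12–15: build build build build
  position 21–24: build build build build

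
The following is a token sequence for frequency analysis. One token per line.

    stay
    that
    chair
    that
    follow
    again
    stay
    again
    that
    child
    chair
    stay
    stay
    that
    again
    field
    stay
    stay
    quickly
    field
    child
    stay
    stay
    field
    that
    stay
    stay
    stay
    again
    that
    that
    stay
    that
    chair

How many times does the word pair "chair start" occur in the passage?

0

Scanning the 33 overlapping bigram windows for "chair start":
  (none found)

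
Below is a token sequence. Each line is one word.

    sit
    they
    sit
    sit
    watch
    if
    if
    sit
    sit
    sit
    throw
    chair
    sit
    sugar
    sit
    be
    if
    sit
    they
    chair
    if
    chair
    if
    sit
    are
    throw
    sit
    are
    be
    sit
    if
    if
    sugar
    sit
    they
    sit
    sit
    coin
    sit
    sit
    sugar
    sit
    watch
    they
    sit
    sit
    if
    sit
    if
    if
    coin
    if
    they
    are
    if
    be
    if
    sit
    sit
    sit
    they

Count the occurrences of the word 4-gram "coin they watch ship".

Scanning the 58 overlapping 4-gram windows for "coin they watch ship":
  (none found)

0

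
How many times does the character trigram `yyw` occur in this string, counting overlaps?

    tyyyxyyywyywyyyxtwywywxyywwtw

Sliding a length-3 window over the 29 characters (27 positions):
  position 7–9: yyw
  position 10–12: yyw
  position 24–26: yyw

3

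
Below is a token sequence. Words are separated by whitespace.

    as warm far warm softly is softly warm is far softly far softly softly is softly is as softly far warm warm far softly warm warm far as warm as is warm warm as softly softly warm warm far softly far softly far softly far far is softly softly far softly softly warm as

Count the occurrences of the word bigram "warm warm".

4

Scanning the 53 overlapping bigram windows for "warm warm":
  position 21–22: warm warm
  position 25–26: warm warm
  position 32–33: warm warm
  position 37–38: warm warm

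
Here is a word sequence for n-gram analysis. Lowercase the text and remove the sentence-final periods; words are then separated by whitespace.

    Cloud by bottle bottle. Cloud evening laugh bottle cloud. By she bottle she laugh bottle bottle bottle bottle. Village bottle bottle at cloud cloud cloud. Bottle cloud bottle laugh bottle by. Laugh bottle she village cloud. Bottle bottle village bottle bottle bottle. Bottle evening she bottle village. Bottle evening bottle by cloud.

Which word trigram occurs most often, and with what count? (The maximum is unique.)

"bottle bottle bottle", 4 times

Trigram frequencies (highest first):
  bottle bottle bottle: 4
  bottle village bottle: 3
  bottle bottle village: 2
  village bottle bottle: 2
  cloud by bottle: 1
  by bottle bottle: 1
  … (37 more, each ≤ 1)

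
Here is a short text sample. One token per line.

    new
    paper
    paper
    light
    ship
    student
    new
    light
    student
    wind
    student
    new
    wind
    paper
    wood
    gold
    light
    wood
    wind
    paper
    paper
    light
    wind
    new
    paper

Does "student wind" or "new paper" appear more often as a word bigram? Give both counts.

"new paper" (2 vs 1)

"student wind": 1 occurrence
"new paper": 2 occurrences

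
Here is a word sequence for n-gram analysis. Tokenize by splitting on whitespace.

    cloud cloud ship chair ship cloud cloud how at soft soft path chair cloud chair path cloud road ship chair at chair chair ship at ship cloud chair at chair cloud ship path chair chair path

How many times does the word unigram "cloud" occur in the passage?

8

Scanning the 36 tokens for "cloud":
  position 1: cloud
  position 2: cloud
  position 6: cloud
  position 7: cloud
  position 14: cloud
  position 17: cloud
  position 27: cloud
  position 31: cloud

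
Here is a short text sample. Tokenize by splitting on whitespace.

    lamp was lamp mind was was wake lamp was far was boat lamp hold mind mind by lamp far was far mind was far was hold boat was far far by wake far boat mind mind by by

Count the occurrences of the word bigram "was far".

4

Scanning the 37 overlapping bigram windows for "was far":
  position 9–10: was far
  position 20–21: was far
  position 23–24: was far
  position 28–29: was far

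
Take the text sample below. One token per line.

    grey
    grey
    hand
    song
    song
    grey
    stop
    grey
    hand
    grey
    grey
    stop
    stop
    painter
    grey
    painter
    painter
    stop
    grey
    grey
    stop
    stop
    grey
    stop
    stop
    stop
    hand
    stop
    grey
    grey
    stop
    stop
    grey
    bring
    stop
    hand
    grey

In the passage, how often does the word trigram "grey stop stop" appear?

4

Scanning the 35 overlapping trigram windows for "grey stop stop":
  position 11–13: grey stop stop
  position 20–22: grey stop stop
  position 23–25: grey stop stop
  position 30–32: grey stop stop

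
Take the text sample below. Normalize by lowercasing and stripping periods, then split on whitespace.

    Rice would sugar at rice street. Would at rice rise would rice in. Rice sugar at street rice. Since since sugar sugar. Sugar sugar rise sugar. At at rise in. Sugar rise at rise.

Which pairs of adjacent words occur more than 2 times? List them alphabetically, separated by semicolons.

sugar at; sugar sugar

Bigram counts meeting the condition (more than 2 times):
  sugar at: 3
  sugar sugar: 3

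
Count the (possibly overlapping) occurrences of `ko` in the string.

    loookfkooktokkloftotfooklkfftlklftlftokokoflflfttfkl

3

Sliding a length-2 window over the 52 characters (51 positions):
  position 7–8: ko
  position 39–40: ko
  position 41–42: ko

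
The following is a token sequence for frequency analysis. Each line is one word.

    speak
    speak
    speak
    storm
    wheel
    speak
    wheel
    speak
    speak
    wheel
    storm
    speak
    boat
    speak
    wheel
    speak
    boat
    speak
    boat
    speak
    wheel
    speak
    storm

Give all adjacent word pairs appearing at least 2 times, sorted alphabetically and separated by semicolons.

boat speak; speak boat; speak speak; speak storm; speak wheel; wheel speak

Bigram counts meeting the condition (at least 2 times):
  boat speak: 3
  speak boat: 3
  speak speak: 3
  speak storm: 2
  speak wheel: 4
  wheel speak: 4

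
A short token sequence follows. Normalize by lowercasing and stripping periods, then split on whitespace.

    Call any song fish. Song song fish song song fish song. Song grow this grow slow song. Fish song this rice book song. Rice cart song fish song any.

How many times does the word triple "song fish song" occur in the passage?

5

Scanning the 27 overlapping trigram windows for "song fish song":
  position 3–5: song fish song
  position 6–8: song fish song
  position 9–11: song fish song
  position 17–19: song fish song
  position 26–28: song fish song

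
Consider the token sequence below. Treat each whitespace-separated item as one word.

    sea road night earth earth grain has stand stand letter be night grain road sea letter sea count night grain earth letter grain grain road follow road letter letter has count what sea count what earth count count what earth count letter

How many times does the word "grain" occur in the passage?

Scanning the 42 tokens for "grain":
  position 6: grain
  position 13: grain
  position 20: grain
  position 23: grain
  position 24: grain

5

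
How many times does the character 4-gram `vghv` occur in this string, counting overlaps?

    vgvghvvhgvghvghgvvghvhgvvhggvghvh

Sliding a length-4 window over the 33 characters (30 positions):
  position 3–6: vghv
  position 10–13: vghv
  position 18–21: vghv
  position 29–32: vghv

4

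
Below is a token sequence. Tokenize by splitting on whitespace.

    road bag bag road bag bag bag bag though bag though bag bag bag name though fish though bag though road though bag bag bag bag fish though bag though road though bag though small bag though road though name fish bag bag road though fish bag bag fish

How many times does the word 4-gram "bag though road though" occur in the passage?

Scanning the 46 overlapping 4-gram windows for "bag though road though":
  position 19–22: bag though road though
  position 29–32: bag though road though
  position 36–39: bag though road though

3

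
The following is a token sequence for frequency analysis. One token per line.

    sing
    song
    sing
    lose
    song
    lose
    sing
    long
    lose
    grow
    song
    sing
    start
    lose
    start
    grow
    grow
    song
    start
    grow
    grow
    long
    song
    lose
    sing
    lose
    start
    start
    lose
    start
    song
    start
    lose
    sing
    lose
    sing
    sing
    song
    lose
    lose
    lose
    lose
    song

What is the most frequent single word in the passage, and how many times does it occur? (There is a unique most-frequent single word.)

Unigram frequencies (highest first):
  lose: 13
  sing: 8
  song: 8
  start: 7
  grow: 5
  long: 2

"lose", 13 times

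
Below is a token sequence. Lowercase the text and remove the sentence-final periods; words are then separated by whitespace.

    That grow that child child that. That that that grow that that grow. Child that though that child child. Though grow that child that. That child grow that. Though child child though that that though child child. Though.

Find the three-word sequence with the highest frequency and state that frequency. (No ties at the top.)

Trigram frequencies (highest first):
  child child though: 3
  that grow that: 2
  grow that child: 2
  that child child: 2
  child that that: 2
  that that that: 2
  … (20 more, each ≤ 2)

"child child though", 3 times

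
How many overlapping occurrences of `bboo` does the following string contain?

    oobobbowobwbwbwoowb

0

Sliding a length-4 window over the 19 characters (16 positions):
  (no match at any position)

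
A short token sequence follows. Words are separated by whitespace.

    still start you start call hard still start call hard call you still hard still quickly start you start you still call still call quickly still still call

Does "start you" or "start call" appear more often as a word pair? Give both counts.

"start you" (3 vs 2)

"start you": 3 occurrences
"start call": 2 occurrences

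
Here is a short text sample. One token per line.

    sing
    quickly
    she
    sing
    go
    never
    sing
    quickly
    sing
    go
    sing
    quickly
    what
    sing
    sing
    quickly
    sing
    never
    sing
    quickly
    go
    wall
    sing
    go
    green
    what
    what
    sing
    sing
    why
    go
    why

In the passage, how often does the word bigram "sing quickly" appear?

Scanning the 31 overlapping bigram windows for "sing quickly":
  position 1–2: sing quickly
  position 7–8: sing quickly
  position 11–12: sing quickly
  position 15–16: sing quickly
  position 19–20: sing quickly

5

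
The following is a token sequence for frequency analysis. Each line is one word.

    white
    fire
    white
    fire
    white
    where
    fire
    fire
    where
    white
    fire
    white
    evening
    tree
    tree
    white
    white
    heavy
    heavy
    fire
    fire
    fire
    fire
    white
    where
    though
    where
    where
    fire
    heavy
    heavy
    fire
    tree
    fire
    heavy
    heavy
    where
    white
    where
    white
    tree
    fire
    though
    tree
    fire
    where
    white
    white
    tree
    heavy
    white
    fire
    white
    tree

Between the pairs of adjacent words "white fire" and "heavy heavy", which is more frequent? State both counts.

"white fire": 4 occurrences
"heavy heavy": 3 occurrences

"white fire" (4 vs 3)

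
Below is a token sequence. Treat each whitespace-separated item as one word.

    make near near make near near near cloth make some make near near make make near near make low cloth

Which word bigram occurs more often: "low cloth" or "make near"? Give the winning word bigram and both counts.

"make near" (4 vs 1)

"low cloth": 1 occurrence
"make near": 4 occurrences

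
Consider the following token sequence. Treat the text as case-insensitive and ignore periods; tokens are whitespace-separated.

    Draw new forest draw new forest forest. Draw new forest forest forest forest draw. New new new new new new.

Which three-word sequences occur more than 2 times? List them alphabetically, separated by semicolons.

draw new forest; forest draw new; new new new

Trigram counts meeting the condition (more than 2 times):
  draw new forest: 3
  forest draw new: 3
  new new new: 4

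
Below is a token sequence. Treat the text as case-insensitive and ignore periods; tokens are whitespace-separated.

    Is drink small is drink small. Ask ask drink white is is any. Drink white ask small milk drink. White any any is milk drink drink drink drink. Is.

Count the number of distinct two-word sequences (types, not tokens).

29 tokens → 28 bigram windows in total.
Repeated bigrams (each contributes count−1 duplicates):
  drink drink: 3
  drink white: 3
  drink small: 2
  is drink: 2
  milk drink: 2
7 duplicate windows → 28 − 7 = 21 distinct.

21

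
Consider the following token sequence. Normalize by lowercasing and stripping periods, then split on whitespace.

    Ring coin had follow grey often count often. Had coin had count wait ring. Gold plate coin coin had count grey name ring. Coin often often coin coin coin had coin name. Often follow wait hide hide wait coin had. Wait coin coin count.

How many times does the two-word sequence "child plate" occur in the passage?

0

Scanning the 43 overlapping bigram windows for "child plate":
  (none found)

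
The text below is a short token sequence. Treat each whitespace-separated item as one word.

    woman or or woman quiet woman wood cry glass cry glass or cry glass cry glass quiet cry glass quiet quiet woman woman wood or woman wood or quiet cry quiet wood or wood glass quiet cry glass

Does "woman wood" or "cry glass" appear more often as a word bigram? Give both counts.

"woman wood": 3 occurrences
"cry glass": 6 occurrences

"cry glass" (6 vs 3)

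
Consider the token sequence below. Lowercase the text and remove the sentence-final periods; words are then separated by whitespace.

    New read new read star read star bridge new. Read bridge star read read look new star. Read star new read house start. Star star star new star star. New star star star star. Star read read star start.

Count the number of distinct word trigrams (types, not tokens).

39 tokens → 37 trigram windows in total.
Repeated trigrams (each contributes count−1 duplicates):
  star star star: 4
  new star star: 2
  star new star: 2
  star read read: 2
  star read star: 2
  star star new: 2
8 duplicate windows → 37 − 8 = 29 distinct.

29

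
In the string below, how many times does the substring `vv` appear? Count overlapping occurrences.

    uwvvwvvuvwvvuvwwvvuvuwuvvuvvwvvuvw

Sliding a length-2 window over the 34 characters (33 positions):
  position 3–4: vv
  position 6–7: vv
  position 11–12: vv
  position 17–18: vv
  position 24–25: vv
  position 27–28: vv
  position 30–31: vv

7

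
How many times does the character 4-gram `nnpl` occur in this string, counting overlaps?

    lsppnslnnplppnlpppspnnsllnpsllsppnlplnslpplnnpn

Sliding a length-4 window over the 47 characters (44 positions):
  position 8–11: nnpl

1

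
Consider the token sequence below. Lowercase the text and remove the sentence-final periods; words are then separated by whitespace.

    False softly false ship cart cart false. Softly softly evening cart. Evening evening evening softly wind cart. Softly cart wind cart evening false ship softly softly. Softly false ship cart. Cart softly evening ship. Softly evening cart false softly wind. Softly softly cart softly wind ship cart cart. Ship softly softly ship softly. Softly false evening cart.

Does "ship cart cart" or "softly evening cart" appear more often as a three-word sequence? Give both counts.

"ship cart cart": 3 occurrences
"softly evening cart": 2 occurrences

"ship cart cart" (3 vs 2)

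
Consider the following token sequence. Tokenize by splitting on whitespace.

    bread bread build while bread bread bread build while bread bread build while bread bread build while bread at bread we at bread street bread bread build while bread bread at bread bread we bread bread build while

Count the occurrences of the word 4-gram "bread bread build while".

6

Scanning the 35 overlapping 4-gram windows for "bread bread build while":
  position 1–4: bread bread build while
  position 6–9: bread bread build while
  position 10–13: bread bread build while
  position 14–17: bread bread build while
  position 25–28: bread bread build while
  position 35–38: bread bread build while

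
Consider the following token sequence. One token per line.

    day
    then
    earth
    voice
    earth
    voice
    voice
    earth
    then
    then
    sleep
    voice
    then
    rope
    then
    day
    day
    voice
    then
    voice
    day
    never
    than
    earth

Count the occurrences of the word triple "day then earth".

Scanning the 22 overlapping trigram windows for "day then earth":
  position 1–3: day then earth

1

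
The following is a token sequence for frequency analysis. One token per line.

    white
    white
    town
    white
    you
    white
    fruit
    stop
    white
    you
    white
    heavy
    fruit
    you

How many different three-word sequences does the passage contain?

14 tokens → 12 trigram windows in total.
Repeated trigrams (each contributes count−1 duplicates):
  white you white: 2
1 duplicate windows → 12 − 1 = 11 distinct.

11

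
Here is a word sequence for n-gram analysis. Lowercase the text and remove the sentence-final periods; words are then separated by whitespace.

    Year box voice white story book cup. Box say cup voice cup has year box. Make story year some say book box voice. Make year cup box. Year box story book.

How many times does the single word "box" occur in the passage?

6

Scanning the 31 tokens for "box":
  position 2: box
  position 8: box
  position 15: box
  position 22: box
  position 27: box
  position 29: box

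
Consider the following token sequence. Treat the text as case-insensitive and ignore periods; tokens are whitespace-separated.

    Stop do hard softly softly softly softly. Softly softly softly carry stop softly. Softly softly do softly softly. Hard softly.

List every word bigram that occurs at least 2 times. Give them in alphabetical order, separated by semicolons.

Bigram counts meeting the condition (at least 2 times):
  hard softly: 2
  softly softly: 9

hard softly; softly softly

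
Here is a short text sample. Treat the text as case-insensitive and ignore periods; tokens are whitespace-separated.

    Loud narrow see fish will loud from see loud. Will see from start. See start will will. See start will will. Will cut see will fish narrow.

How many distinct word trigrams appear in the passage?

27 tokens → 25 trigram windows in total.
Repeated trigrams (each contributes count−1 duplicates):
  see start will: 2
  start will will: 2
2 duplicate windows → 25 − 2 = 23 distinct.

23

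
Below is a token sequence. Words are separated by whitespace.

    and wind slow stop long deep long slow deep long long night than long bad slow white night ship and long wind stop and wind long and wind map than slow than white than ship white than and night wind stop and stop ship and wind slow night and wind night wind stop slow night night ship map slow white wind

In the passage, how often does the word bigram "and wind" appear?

Scanning the 60 overlapping bigram windows for "and wind":
  position 1–2: and wind
  position 24–25: and wind
  position 27–28: and wind
  position 45–46: and wind
  position 49–50: and wind

5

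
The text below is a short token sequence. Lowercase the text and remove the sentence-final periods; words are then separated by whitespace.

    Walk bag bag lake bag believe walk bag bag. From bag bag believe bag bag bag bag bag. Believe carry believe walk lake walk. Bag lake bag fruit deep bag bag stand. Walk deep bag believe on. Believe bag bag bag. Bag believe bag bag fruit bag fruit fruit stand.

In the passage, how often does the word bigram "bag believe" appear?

5

Scanning the 49 overlapping bigram windows for "bag believe":
  position 5–6: bag believe
  position 12–13: bag believe
  position 18–19: bag believe
  position 35–36: bag believe
  position 42–43: bag believe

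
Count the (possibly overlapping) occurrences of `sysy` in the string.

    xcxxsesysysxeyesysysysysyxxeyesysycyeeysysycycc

7

Sliding a length-4 window over the 47 characters (44 positions):
  position 7–10: sysy
  position 16–19: sysy
  position 18–21: sysy
  position 20–23: sysy
  position 22–25: sysy
  position 31–34: sysy
  position 40–43: sysy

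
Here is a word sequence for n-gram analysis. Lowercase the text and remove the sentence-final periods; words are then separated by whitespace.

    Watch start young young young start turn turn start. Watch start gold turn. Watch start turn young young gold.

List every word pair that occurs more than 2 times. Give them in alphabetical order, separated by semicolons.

Bigram counts meeting the condition (more than 2 times):
  watch start: 3
  young young: 3

watch start; young young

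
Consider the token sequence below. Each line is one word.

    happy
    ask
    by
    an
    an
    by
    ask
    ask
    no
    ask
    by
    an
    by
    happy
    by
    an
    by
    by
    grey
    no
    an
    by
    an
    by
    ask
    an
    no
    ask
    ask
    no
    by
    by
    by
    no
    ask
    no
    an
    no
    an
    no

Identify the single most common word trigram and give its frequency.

"by an by", 3 times

Trigram frequencies (highest first):
  by an by: 3
  ask by an: 2
  an by ask: 2
  ask ask no: 2
  no an no: 2
  happy ask by: 1
  … (26 more, each ≤ 1)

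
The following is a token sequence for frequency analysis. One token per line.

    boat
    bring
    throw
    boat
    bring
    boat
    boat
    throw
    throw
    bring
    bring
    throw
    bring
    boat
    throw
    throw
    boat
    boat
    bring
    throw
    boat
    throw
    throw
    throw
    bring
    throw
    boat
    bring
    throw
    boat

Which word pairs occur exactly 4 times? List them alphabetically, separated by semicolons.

Bigram counts meeting the condition (exactly 4 times):
  boat bring: 4
  throw throw: 4

boat bring; throw throw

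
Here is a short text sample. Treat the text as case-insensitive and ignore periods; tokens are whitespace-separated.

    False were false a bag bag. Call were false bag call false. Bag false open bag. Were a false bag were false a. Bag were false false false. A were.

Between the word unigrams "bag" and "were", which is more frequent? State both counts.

"bag": 7 occurrences
"were": 6 occurrences

"bag" (7 vs 6)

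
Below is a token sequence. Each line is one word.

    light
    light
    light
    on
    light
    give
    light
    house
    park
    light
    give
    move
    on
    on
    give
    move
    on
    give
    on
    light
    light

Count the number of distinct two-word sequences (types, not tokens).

21 tokens → 20 bigram windows in total.
Repeated bigrams (each contributes count−1 duplicates):
  light light: 3
  give move: 2
  light give: 2
  move on: 2
  on give: 2
  on light: 2
7 duplicate windows → 20 − 7 = 13 distinct.

13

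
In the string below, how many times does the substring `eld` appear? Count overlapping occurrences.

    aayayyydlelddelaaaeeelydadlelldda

1

Sliding a length-3 window over the 33 characters (31 positions):
  position 10–12: eld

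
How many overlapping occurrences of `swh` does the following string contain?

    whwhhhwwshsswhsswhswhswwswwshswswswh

Sliding a length-3 window over the 36 characters (34 positions):
  position 12–14: swh
  position 16–18: swh
  position 19–21: swh
  position 34–36: swh

4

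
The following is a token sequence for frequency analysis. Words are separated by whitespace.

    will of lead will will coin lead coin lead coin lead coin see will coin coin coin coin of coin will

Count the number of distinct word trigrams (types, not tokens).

15

21 tokens → 19 trigram windows in total.
Repeated trigrams (each contributes count−1 duplicates):
  coin lead coin: 3
  coin coin coin: 2
  lead coin lead: 2
4 duplicate windows → 19 − 4 = 15 distinct.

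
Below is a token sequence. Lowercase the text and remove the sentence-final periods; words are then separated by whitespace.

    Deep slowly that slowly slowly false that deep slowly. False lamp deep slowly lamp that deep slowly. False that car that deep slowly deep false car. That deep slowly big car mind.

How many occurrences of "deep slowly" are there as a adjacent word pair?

6

Scanning the 31 overlapping bigram windows for "deep slowly":
  position 1–2: deep slowly
  position 8–9: deep slowly
  position 12–13: deep slowly
  position 16–17: deep slowly
  position 22–23: deep slowly
  position 28–29: deep slowly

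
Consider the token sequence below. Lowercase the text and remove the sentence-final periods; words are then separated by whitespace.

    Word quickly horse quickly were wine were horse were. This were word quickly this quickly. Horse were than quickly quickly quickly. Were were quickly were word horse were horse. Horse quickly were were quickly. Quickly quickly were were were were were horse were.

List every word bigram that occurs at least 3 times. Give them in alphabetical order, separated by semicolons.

Bigram counts meeting the condition (at least 3 times):
  horse were: 4
  quickly quickly: 4
  quickly were: 5
  were horse: 3
  were were: 6

horse were; quickly quickly; quickly were; were horse; were were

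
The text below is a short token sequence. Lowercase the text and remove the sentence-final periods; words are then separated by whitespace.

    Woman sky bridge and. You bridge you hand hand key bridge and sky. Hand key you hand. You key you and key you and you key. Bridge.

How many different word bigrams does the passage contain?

27 tokens → 26 bigram windows in total.
Repeated bigrams (each contributes count−1 duplicates):
  key you: 3
  and you: 2
  bridge and: 2
  hand key: 2
  key bridge: 2
  you and: 2
  you hand: 2
  you key: 2
9 duplicate windows → 26 − 9 = 17 distinct.

17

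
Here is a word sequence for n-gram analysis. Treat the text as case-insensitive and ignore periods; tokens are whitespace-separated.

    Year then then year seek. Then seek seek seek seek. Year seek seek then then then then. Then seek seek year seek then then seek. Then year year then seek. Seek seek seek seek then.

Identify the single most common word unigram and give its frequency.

"seek", 16 times

Unigram frequencies (highest first):
  seek: 16
  then: 13
  year: 6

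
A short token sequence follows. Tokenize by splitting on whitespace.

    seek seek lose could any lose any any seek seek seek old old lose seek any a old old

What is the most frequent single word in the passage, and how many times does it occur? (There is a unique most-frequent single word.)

Unigram frequencies (highest first):
  seek: 6
  any: 4
  old: 4
  lose: 3
  could: 1
  a: 1

"seek", 6 times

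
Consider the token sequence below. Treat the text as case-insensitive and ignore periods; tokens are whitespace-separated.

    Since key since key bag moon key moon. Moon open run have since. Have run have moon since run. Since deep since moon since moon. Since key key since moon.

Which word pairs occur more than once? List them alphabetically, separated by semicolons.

key since; moon since; run have; since key; since moon

Bigram counts meeting the condition (more than once):
  key since: 2
  moon since: 3
  run have: 2
  since key: 3
  since moon: 3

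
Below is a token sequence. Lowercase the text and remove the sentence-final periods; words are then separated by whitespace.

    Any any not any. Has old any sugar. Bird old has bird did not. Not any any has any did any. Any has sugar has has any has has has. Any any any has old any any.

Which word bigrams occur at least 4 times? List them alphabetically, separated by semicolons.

any any; any has

Bigram counts meeting the condition (at least 4 times):
  any any: 6
  any has: 5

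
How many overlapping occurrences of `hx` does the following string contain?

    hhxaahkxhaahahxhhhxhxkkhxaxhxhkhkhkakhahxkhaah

7

Sliding a length-2 window over the 46 characters (45 positions):
  position 2–3: hx
  position 14–15: hx
  position 18–19: hx
  position 20–21: hx
  position 24–25: hx
  position 28–29: hx
  position 40–41: hx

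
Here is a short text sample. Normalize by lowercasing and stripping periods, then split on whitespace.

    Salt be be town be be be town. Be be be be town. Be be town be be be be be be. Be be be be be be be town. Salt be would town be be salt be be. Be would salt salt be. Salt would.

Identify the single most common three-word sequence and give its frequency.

"be be be", 15 times

Trigram frequencies (highest first):
  be be be: 15
  be be town: 5
  town be be: 5
  be town be: 4
  salt be be: 2
  be town salt: 1
  … (12 more, each ≤ 1)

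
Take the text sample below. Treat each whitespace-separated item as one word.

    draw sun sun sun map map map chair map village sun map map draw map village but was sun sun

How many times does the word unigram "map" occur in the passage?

Scanning the 20 tokens for "map":
  position 5: map
  position 6: map
  position 7: map
  position 9: map
  position 12: map
  position 13: map
  position 15: map

7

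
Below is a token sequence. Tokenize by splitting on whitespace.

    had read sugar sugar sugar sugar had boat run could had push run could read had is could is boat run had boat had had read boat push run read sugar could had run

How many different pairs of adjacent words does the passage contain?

24

34 tokens → 33 bigram windows in total.
Repeated bigrams (each contributes count−1 duplicates):
  sugar sugar: 3
  boat run: 2
  could had: 2
  had boat: 2
  had read: 2
  push run: 2
  read sugar: 2
  run could: 2
9 duplicate windows → 33 − 9 = 24 distinct.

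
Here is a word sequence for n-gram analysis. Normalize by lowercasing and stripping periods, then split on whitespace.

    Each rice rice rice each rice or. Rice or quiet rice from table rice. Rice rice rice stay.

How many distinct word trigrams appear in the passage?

18 tokens → 16 trigram windows in total.
Repeated trigrams (each contributes count−1 duplicates):
  rice rice rice: 3
2 duplicate windows → 16 − 2 = 14 distinct.

14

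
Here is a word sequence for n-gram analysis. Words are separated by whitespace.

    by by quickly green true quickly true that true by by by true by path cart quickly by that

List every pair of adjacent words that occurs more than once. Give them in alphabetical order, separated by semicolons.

Bigram counts meeting the condition (more than once):
  by by: 3
  true by: 2

by by; true by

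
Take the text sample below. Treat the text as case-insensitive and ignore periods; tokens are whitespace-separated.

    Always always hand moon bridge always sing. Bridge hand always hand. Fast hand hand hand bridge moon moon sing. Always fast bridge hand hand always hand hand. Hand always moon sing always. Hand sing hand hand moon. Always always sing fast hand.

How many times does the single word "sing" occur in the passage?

Scanning the 42 tokens for "sing":
  position 7: sing
  position 19: sing
  position 31: sing
  position 34: sing
  position 40: sing

5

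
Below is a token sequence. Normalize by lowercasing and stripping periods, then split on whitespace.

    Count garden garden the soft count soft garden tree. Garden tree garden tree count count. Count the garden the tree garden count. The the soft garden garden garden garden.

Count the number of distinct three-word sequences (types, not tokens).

24

29 tokens → 27 trigram windows in total.
Repeated trigrams (each contributes count−1 duplicates):
  garden garden garden: 2
  garden tree garden: 2
  tree garden tree: 2
3 duplicate windows → 27 − 3 = 24 distinct.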